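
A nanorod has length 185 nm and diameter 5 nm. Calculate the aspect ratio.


Aspect ratio AR = length / diameter
AR = 185 / 5
AR = 37.0

37.0


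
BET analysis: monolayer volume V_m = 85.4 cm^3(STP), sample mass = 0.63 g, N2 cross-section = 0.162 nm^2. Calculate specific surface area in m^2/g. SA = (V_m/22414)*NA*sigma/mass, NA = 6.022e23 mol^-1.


Number of moles in monolayer = V_m / 22414 = 85.4 / 22414 = 0.00381012
Number of molecules = moles * NA = 0.00381012 * 6.022e23
SA = molecules * sigma / mass
SA = (85.4 / 22414) * 6.022e23 * 0.162e-18 / 0.63
SA = 590.0 m^2/g

590.0


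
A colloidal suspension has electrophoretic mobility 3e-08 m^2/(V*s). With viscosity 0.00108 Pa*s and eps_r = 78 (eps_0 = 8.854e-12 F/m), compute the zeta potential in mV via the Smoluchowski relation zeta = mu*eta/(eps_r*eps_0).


Smoluchowski equation: zeta = mu * eta / (eps_r * eps_0)
zeta = 3e-08 * 0.00108 / (78 * 8.854e-12)
zeta = 0.046915 V = 46.91 mV

46.91


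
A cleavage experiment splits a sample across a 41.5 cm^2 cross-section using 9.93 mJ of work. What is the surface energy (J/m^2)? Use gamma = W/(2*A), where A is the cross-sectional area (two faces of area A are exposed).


Convert: A = 41.5 cm^2 = 0.00415 m^2, W = 9.93 mJ = 0.00993 J
Cleaving exposes two faces of area A, so total new surface = 2*A and gamma = W / (2*A)
gamma = 0.00993 / (2 * 0.00415)
gamma = 1.196 J/m^2

1.196


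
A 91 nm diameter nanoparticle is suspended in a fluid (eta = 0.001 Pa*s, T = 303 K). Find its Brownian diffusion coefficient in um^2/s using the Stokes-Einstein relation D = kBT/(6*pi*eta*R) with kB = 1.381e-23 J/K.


Radius R = 91/2 = 45.5 nm = 4.55e-08 m
D = kB*T / (6*pi*eta*R)
D = 1.381e-23 * 303 / (6 * pi * 0.001 * 4.55e-08)
D = 4.87892e-12 m^2/s = 4.879 um^2/s

4.879


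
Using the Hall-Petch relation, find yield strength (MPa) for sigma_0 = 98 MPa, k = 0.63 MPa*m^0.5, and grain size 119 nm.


d = 119 nm = 1.19e-07 m
sqrt(d) = 0.0003449638
Hall-Petch contribution = k / sqrt(d) = 0.63 / 0.0003449638 = 1826.3 MPa
sigma = sigma_0 + k/sqrt(d) = 98 + 1826.3 = 1924.3 MPa

1924.3


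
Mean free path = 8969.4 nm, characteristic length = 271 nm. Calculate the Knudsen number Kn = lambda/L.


Knudsen number Kn = lambda / L
Kn = 8969.4 / 271
Kn = 33.0974

33.0974


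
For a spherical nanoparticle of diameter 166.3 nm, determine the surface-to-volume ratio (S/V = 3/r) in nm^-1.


Radius r = 166.3/2 = 83.15 nm
S/V = 3 / r = 3 / 83.15
S/V = 0.0361 nm^-1

0.0361


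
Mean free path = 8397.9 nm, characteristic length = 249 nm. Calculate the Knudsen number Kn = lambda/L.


Knudsen number Kn = lambda / L
Kn = 8397.9 / 249
Kn = 33.7265

33.7265


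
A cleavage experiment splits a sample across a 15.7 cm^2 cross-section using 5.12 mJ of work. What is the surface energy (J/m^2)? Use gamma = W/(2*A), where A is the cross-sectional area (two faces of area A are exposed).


Convert: A = 15.7 cm^2 = 0.00157 m^2, W = 5.12 mJ = 0.00512 J
Cleaving exposes two faces of area A, so total new surface = 2*A and gamma = W / (2*A)
gamma = 0.00512 / (2 * 0.00157)
gamma = 1.631 J/m^2

1.631


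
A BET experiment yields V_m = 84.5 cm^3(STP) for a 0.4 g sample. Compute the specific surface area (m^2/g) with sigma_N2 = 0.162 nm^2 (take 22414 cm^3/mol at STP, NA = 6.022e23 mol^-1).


Number of moles in monolayer = V_m / 22414 = 84.5 / 22414 = 0.00376997
Number of molecules = moles * NA = 0.00376997 * 6.022e23
SA = molecules * sigma / mass
SA = (84.5 / 22414) * 6.022e23 * 0.162e-18 / 0.4
SA = 919.5 m^2/g

919.5


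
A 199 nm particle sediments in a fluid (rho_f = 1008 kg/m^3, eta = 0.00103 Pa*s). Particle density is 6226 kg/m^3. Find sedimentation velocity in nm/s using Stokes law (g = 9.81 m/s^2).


Radius R = 199/2 nm = 9.95e-08 m
Density difference = 6226 - 1008 = 5218 kg/m^3
v = 2 * R^2 * (rho_p - rho_f) * g / (9 * eta)
v = 2 * (9.95e-08)^2 * 5218 * 9.81 / (9 * 0.00103)
v = 1.09338e-07 m/s = 109.3376 nm/s

109.3376


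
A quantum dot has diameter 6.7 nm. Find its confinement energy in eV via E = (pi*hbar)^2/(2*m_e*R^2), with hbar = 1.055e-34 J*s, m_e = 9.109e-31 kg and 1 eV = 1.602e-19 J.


Radius R = 6.7/2 = 3.35 nm = 3.35e-09 m
E = (pi * 1.055e-34)^2 / (2 * 9.109e-31 * (3.35e-09)^2)
E(J) = 5.37297e-21
E = E(J) / 1.602e-19 = 0.0335 eV

0.0335


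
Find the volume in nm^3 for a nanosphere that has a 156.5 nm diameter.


Radius r = 156.5/2 = 78.25 nm
Volume V = (4/3) * pi * r^3
V = (4/3) * pi * (78.25)^3
V = 2006973.55 nm^3

2006973.55


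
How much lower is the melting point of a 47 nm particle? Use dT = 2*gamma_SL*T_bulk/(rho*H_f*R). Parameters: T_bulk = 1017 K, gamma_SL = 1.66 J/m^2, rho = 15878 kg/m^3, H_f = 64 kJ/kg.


Radius R = 47/2 = 23.5 nm = 2.35e-08 m
Convert H_f = 64 kJ/kg = 64000 J/kg
dT = 2 * gamma_SL * T_bulk / (rho * H_f * R)
dT = 2 * 1.66 * 1017 / (15878 * 64000 * 2.35e-08)
dT = 141.4 K

141.4


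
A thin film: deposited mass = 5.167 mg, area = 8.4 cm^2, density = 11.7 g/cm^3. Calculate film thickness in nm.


Convert: m = 5.167 mg = 5.1670e-06 kg, A = 8.4 cm^2 = 8.4000e-04 m^2, rho = 11.7 g/cm^3 = 11700 kg/m^3
t = m / (A * rho)
t = 5.1670e-06 / (8.4000e-04 * 11700)
t = 5.2574e-07 m = 525.7 nm

525.7


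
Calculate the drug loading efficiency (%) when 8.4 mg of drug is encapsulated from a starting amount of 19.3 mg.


Drug loading efficiency = (drug loaded / drug initial) * 100
DLE = 8.4 / 19.3 * 100
DLE = 0.4352 * 100
DLE = 43.52%

43.52


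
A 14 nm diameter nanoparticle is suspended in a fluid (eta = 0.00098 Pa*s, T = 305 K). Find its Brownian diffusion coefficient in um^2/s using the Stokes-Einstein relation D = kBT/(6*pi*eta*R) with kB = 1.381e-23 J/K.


Radius R = 14/2 = 7 nm = 7e-09 m
D = kB*T / (6*pi*eta*R)
D = 1.381e-23 * 305 / (6 * pi * 0.00098 * 7e-09)
D = 3.25738e-11 m^2/s = 32.574 um^2/s

32.574


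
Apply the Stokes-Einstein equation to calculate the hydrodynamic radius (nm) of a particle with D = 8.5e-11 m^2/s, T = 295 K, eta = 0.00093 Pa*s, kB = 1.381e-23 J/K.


Stokes-Einstein: R = kB*T / (6*pi*eta*D)
R = 1.381e-23 * 295 / (6 * pi * 0.00093 * 8.5e-11)
R = 2.73409e-09 m = 2.73 nm

2.73


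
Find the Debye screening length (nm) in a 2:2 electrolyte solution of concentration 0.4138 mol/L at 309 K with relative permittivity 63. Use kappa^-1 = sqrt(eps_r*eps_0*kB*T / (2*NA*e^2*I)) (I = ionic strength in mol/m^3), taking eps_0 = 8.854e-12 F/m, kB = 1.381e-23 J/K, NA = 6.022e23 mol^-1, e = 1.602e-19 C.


Ionic strength I = 0.4138 * 2^2 * 1000 = 1655.2 mol/m^3
kappa^-1 = sqrt(63 * 8.854e-12 * 1.381e-23 * 309 / (2 * 6.022e23 * (1.602e-19)^2 * 1655.2))
kappa^-1 = 0.216 nm

0.216


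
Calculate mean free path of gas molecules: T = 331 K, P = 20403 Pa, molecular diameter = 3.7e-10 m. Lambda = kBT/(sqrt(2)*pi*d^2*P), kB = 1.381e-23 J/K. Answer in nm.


Mean free path: lambda = kB*T / (sqrt(2) * pi * d^2 * P)
lambda = 1.381e-23 * 331 / (sqrt(2) * pi * (3.7e-10)^2 * 20403)
lambda = 3.68349e-07 m
lambda = 368.35 nm

368.35


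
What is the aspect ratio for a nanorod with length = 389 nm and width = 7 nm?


Aspect ratio AR = length / diameter
AR = 389 / 7
AR = 55.57

55.57


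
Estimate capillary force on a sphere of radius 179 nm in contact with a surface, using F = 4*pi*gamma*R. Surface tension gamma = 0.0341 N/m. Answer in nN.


Convert radius: R = 179 nm = 1.79e-07 m
F = 4 * pi * gamma * R
F = 4 * pi * 0.0341 * 1.79e-07
F = 7.67039e-08 N = 76.7039 nN

76.7039


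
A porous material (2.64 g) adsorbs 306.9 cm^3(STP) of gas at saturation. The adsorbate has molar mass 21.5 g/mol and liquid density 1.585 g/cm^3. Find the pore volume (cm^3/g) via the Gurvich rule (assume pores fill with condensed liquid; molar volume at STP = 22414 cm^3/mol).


Moles adsorbed n = V_ads / 22414 = 306.9 / 22414 = 1.369234e-02 mol
Liquid volume V_liq = n * M / rho_liq = 1.369234e-02 * 21.5 / 1.585 = 0.18573 cm^3
Specific pore volume V_pore = V_liq / m_sample = 0.18573 / 2.64
V_pore = 0.0704 cm^3/g

0.0704


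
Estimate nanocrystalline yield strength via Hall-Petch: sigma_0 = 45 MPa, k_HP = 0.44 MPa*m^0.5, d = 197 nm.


d = 197 nm = 1.97e-07 m
sqrt(d) = 0.0004438468
Hall-Petch contribution = k / sqrt(d) = 0.44 / 0.0004438468 = 991.3 MPa
sigma = sigma_0 + k/sqrt(d) = 45 + 991.3 = 1036.3 MPa

1036.3


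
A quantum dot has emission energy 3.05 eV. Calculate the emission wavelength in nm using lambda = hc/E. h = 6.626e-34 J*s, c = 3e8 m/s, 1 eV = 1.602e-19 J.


Convert energy: E = 3.05 eV = 3.05 * 1.602e-19 = 4.8861e-19 J
lambda = h*c / E = 6.626e-34 * 3e8 / 4.8861e-19
lambda = 4.06828e-07 m = 406.8 nm

406.8


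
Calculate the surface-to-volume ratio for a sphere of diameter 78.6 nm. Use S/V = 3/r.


Radius r = 78.6/2 = 39.3 nm
S/V = 3 / r = 3 / 39.3
S/V = 0.0763 nm^-1

0.0763


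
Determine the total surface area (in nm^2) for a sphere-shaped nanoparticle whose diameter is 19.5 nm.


Radius r = 19.5/2 = 9.75 nm
Surface area SA = 4 * pi * r^2
SA = 4 * pi * (9.75)^2
SA = 1194.59 nm^2

1194.59


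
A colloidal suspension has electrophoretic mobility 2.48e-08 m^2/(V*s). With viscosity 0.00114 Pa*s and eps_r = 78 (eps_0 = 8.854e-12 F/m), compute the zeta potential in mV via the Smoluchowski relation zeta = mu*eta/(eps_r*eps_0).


Smoluchowski equation: zeta = mu * eta / (eps_r * eps_0)
zeta = 2.48e-08 * 0.00114 / (78 * 8.854e-12)
zeta = 0.040938 V = 40.94 mV

40.94


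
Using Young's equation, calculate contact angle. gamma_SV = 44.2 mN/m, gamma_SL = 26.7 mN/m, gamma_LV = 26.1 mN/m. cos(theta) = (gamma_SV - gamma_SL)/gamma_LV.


cos(theta) = (gamma_SV - gamma_SL) / gamma_LV
cos(theta) = (44.2 - 26.7) / 26.1
cos(theta) = 0.670498
theta = arccos(0.670498) = 47.89 degrees

47.89


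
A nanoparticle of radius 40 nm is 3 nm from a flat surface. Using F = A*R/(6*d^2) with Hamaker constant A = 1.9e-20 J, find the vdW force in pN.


Convert to SI: R = 40 nm = 4e-08 m, d = 3 nm = 3e-09 m
F = A * R / (6 * d^2)
F = 1.9e-20 * 4e-08 / (6 * (3e-09)^2)
F = 1.40741e-11 N = 14.074 pN

14.074


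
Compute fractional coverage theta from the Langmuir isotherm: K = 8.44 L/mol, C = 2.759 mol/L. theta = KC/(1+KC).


Langmuir isotherm: theta = K*C / (1 + K*C)
K*C = 8.44 * 2.759 = 23.28596
theta = 23.28596 / (1 + 23.28596) = 23.28596 / 24.28596
theta = 0.9588

0.9588


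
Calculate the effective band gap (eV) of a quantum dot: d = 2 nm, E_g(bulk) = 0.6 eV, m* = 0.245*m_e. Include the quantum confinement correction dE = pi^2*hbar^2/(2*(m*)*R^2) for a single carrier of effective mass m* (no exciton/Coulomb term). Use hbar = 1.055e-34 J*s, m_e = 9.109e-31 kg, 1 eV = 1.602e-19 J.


Radius R = 2/2 nm = 1e-09 m
Confinement energy dE = pi^2 * hbar^2 / (2 * m_eff * m_e * R^2)
dE = pi^2 * (1.055e-34)^2 / (2 * 0.245 * 9.109e-31 * (1e-09)^2) J, divided by 1.602e-19 J/eV
dE = 1.5363 eV
Total band gap = E_g(bulk) + dE = 0.6 + 1.5363 = 2.1363 eV

2.1363


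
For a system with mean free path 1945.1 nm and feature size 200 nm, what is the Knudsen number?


Knudsen number Kn = lambda / L
Kn = 1945.1 / 200
Kn = 9.7255

9.7255


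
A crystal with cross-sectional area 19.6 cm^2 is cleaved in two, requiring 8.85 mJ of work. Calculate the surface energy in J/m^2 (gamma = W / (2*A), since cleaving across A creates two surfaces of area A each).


Convert: A = 19.6 cm^2 = 0.00196 m^2, W = 8.85 mJ = 0.00885 J
Cleaving exposes two faces of area A, so total new surface = 2*A and gamma = W / (2*A)
gamma = 0.00885 / (2 * 0.00196)
gamma = 2.258 J/m^2

2.258


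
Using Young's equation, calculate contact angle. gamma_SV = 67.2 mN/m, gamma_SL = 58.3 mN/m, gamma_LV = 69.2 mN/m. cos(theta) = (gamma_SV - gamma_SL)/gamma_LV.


cos(theta) = (gamma_SV - gamma_SL) / gamma_LV
cos(theta) = (67.2 - 58.3) / 69.2
cos(theta) = 0.128613
theta = arccos(0.128613) = 82.61 degrees

82.61


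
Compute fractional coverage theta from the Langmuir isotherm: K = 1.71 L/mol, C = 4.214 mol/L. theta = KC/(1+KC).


Langmuir isotherm: theta = K*C / (1 + K*C)
K*C = 1.71 * 4.214 = 7.20594
theta = 7.20594 / (1 + 7.20594) = 7.20594 / 8.20594
theta = 0.8781

0.8781


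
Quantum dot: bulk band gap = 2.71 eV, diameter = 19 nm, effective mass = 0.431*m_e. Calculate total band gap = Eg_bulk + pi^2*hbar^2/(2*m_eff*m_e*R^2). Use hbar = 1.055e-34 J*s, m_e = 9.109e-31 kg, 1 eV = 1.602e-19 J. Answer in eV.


Radius R = 19/2 nm = 9.5e-09 m
Confinement energy dE = pi^2 * hbar^2 / (2 * m_eff * m_e * R^2)
dE = pi^2 * (1.055e-34)^2 / (2 * 0.431 * 9.109e-31 * (9.5e-09)^2) J, divided by 1.602e-19 J/eV
dE = 0.0097 eV
Total band gap = E_g(bulk) + dE = 2.71 + 0.0097 = 2.7197 eV

2.7197


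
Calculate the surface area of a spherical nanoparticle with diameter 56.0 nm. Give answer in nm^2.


Radius r = 56.0/2 = 28 nm
Surface area SA = 4 * pi * r^2
SA = 4 * pi * (28)^2
SA = 9852.03 nm^2

9852.03


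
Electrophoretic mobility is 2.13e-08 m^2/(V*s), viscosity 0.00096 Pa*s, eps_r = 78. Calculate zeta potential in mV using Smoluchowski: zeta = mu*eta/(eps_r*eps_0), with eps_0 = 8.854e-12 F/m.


Smoluchowski equation: zeta = mu * eta / (eps_r * eps_0)
zeta = 2.13e-08 * 0.00096 / (78 * 8.854e-12)
zeta = 0.029609 V = 29.61 mV

29.61


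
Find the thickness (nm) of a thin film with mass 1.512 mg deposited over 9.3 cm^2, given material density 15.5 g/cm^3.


Convert: m = 1.512 mg = 1.5120e-06 kg, A = 9.3 cm^2 = 9.3000e-04 m^2, rho = 15.5 g/cm^3 = 15500 kg/m^3
t = m / (A * rho)
t = 1.5120e-06 / (9.3000e-04 * 15500)
t = 1.0489e-07 m = 104.9 nm

104.9


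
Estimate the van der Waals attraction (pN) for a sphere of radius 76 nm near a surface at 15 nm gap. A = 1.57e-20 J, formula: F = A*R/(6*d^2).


Convert to SI: R = 76 nm = 7.6e-08 m, d = 15 nm = 1.5e-08 m
F = A * R / (6 * d^2)
F = 1.57e-20 * 7.6e-08 / (6 * (1.5e-08)^2)
F = 8.83852e-13 N = 0.884 pN

0.884


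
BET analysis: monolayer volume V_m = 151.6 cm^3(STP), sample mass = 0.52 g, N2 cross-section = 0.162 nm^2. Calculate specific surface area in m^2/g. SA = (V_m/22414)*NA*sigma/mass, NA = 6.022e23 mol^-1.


Number of moles in monolayer = V_m / 22414 = 151.6 / 22414 = 0.00676363
Number of molecules = moles * NA = 0.00676363 * 6.022e23
SA = molecules * sigma / mass
SA = (151.6 / 22414) * 6.022e23 * 0.162e-18 / 0.52
SA = 1268.9 m^2/g

1268.9


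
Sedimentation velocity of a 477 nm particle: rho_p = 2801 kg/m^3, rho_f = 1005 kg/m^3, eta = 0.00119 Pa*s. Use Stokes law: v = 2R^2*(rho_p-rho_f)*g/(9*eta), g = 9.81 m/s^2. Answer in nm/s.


Radius R = 477/2 nm = 2.385e-07 m
Density difference = 2801 - 1005 = 1796 kg/m^3
v = 2 * R^2 * (rho_p - rho_f) * g / (9 * eta)
v = 2 * (2.385e-07)^2 * 1796 * 9.81 / (9 * 0.00119)
v = 1.87151e-07 m/s = 187.1512 nm/s

187.1512


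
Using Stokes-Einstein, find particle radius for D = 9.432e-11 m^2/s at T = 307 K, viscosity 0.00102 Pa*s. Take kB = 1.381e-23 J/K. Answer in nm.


Stokes-Einstein: R = kB*T / (6*pi*eta*D)
R = 1.381e-23 * 307 / (6 * pi * 0.00102 * 9.432e-11)
R = 2.33791e-09 m = 2.34 nm

2.34


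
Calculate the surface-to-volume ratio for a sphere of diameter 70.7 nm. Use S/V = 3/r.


Radius r = 70.7/2 = 35.35 nm
S/V = 3 / r = 3 / 35.35
S/V = 0.0849 nm^-1

0.0849


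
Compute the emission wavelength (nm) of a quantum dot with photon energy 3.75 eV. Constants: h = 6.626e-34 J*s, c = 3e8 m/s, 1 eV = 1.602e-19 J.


Convert energy: E = 3.75 eV = 3.75 * 1.602e-19 = 6.0075e-19 J
lambda = h*c / E = 6.626e-34 * 3e8 / 6.0075e-19
lambda = 3.30886e-07 m = 330.9 nm

330.9


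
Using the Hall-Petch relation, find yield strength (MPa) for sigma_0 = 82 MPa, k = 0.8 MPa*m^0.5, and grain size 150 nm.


d = 150 nm = 1.5e-07 m
sqrt(d) = 0.0003872983
Hall-Petch contribution = k / sqrt(d) = 0.8 / 0.0003872983 = 2065.6 MPa
sigma = sigma_0 + k/sqrt(d) = 82 + 2065.6 = 2147.6 MPa

2147.6


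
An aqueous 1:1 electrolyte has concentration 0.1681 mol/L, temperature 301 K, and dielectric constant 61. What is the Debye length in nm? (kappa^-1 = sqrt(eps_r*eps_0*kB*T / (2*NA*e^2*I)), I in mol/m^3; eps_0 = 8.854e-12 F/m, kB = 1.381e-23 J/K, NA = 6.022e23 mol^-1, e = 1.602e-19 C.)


Ionic strength I = 0.1681 * 1^2 * 1000 = 168.1 mol/m^3
kappa^-1 = sqrt(61 * 8.854e-12 * 1.381e-23 * 301 / (2 * 6.022e23 * (1.602e-19)^2 * 168.1))
kappa^-1 = 0.657 nm

0.657


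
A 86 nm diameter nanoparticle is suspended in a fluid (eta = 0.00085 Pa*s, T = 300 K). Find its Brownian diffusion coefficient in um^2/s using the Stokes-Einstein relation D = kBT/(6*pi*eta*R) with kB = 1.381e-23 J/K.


Radius R = 86/2 = 43 nm = 4.3e-08 m
D = kB*T / (6*pi*eta*R)
D = 1.381e-23 * 300 / (6 * pi * 0.00085 * 4.3e-08)
D = 6.01349e-12 m^2/s = 6.013 um^2/s

6.013


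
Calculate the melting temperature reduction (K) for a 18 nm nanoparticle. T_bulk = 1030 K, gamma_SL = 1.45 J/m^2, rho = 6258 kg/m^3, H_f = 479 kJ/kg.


Radius R = 18/2 = 9 nm = 9e-09 m
Convert H_f = 479 kJ/kg = 479000 J/kg
dT = 2 * gamma_SL * T_bulk / (rho * H_f * R)
dT = 2 * 1.45 * 1030 / (6258 * 479000 * 9e-09)
dT = 110.7 K

110.7


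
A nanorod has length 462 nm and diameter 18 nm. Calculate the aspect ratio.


Aspect ratio AR = length / diameter
AR = 462 / 18
AR = 25.67

25.67


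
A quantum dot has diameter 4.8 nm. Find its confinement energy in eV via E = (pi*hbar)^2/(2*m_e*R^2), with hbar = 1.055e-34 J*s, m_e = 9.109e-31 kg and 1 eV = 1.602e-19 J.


Radius R = 4.8/2 = 2.4 nm = 2.4e-09 m
E = (pi * 1.055e-34)^2 / (2 * 9.109e-31 * (2.4e-09)^2)
E(J) = 1.04684e-20
E = E(J) / 1.602e-19 = 0.0653 eV

0.0653


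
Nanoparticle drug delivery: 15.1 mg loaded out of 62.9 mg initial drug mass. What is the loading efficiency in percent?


Drug loading efficiency = (drug loaded / drug initial) * 100
DLE = 15.1 / 62.9 * 100
DLE = 0.2401 * 100
DLE = 24.01%

24.01


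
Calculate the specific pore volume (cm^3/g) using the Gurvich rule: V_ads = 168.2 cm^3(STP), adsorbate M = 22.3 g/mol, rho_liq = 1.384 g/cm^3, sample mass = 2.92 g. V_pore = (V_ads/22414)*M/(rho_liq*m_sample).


Moles adsorbed n = V_ads / 22414 = 168.2 / 22414 = 7.504238e-03 mol
Liquid volume V_liq = n * M / rho_liq = 7.504238e-03 * 22.3 / 1.384 = 0.12091 cm^3
Specific pore volume V_pore = V_liq / m_sample = 0.12091 / 2.92
V_pore = 0.0414 cm^3/g

0.0414


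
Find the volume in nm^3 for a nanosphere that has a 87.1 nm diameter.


Radius r = 87.1/2 = 43.55 nm
Volume V = (4/3) * pi * r^3
V = (4/3) * pi * (43.55)^3
V = 345981.67 nm^3

345981.67


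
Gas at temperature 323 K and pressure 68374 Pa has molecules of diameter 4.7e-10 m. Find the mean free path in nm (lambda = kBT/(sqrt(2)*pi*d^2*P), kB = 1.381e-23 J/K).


Mean free path: lambda = kB*T / (sqrt(2) * pi * d^2 * P)
lambda = 1.381e-23 * 323 / (sqrt(2) * pi * (4.7e-10)^2 * 68374)
lambda = 6.64729e-08 m
lambda = 66.47 nm

66.47


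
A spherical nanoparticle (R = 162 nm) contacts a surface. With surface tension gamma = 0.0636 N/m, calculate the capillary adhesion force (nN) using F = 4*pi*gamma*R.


Convert radius: R = 162 nm = 1.62e-07 m
F = 4 * pi * gamma * R
F = 4 * pi * 0.0636 * 1.62e-07
F = 1.29474e-07 N = 129.4738 nN

129.4738


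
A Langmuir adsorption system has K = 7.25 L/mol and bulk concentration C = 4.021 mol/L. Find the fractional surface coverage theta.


Langmuir isotherm: theta = K*C / (1 + K*C)
K*C = 7.25 * 4.021 = 29.15225
theta = 29.15225 / (1 + 29.15225) = 29.15225 / 30.15225
theta = 0.9668

0.9668


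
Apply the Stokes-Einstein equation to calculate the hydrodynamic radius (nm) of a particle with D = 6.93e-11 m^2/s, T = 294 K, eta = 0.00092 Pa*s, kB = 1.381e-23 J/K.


Stokes-Einstein: R = kB*T / (6*pi*eta*D)
R = 1.381e-23 * 294 / (6 * pi * 0.00092 * 6.93e-11)
R = 3.37846e-09 m = 3.38 nm

3.38


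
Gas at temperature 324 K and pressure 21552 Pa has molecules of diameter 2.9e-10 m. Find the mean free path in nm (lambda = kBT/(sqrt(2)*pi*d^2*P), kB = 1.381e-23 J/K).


Mean free path: lambda = kB*T / (sqrt(2) * pi * d^2 * P)
lambda = 1.381e-23 * 324 / (sqrt(2) * pi * (2.9e-10)^2 * 21552)
lambda = 5.55636e-07 m
lambda = 555.64 nm

555.64


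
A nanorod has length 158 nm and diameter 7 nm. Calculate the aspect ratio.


Aspect ratio AR = length / diameter
AR = 158 / 7
AR = 22.57

22.57


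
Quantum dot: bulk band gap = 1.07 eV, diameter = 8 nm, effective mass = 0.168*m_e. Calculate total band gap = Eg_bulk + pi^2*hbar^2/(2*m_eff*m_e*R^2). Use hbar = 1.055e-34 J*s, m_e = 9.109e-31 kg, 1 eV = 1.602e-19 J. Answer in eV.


Radius R = 8/2 nm = 4e-09 m
Confinement energy dE = pi^2 * hbar^2 / (2 * m_eff * m_e * R^2)
dE = pi^2 * (1.055e-34)^2 / (2 * 0.168 * 9.109e-31 * (4e-09)^2) J, divided by 1.602e-19 J/eV
dE = 0.14 eV
Total band gap = E_g(bulk) + dE = 1.07 + 0.14 = 1.21 eV

1.21


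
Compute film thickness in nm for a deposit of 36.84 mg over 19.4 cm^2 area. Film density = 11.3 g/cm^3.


Convert: m = 36.84 mg = 3.6840e-05 kg, A = 19.4 cm^2 = 1.9400e-03 m^2, rho = 11.3 g/cm^3 = 11300 kg/m^3
t = m / (A * rho)
t = 3.6840e-05 / (1.9400e-03 * 11300)
t = 1.6805e-06 m = 1680.5 nm

1680.5


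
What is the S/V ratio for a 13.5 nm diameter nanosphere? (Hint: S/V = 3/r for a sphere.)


Radius r = 13.5/2 = 6.75 nm
S/V = 3 / r = 3 / 6.75
S/V = 0.4444 nm^-1

0.4444


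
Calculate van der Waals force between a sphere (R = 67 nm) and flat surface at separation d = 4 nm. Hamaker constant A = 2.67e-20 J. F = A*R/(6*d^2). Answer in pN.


Convert to SI: R = 67 nm = 6.7e-08 m, d = 4 nm = 4e-09 m
F = A * R / (6 * d^2)
F = 2.67e-20 * 6.7e-08 / (6 * (4e-09)^2)
F = 1.86344e-11 N = 18.634 pN

18.634


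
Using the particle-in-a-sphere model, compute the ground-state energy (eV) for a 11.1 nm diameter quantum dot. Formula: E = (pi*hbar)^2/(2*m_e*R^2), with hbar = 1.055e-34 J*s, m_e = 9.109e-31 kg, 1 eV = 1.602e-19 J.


Radius R = 11.1/2 = 5.55 nm = 5.55e-09 m
E = (pi * 1.055e-34)^2 / (2 * 9.109e-31 * (5.55e-09)^2)
E(J) = 1.95757e-21
E = E(J) / 1.602e-19 = 0.0122 eV

0.0122


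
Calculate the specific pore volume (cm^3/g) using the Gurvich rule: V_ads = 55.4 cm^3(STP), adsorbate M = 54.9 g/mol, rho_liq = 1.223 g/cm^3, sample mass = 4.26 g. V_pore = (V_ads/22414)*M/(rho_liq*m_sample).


Moles adsorbed n = V_ads / 22414 = 55.4 / 22414 = 2.471669e-03 mol
Liquid volume V_liq = n * M / rho_liq = 2.471669e-03 * 54.9 / 1.223 = 0.11095 cm^3
Specific pore volume V_pore = V_liq / m_sample = 0.11095 / 4.26
V_pore = 0.026 cm^3/g

0.026


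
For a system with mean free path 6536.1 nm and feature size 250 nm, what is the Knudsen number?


Knudsen number Kn = lambda / L
Kn = 6536.1 / 250
Kn = 26.1444

26.1444


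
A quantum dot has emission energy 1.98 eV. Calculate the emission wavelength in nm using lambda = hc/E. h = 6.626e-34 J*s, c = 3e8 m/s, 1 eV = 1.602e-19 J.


Convert energy: E = 1.98 eV = 1.98 * 1.602e-19 = 3.17196e-19 J
lambda = h*c / E = 6.626e-34 * 3e8 / 3.17196e-19
lambda = 6.26679e-07 m = 626.7 nm

626.7


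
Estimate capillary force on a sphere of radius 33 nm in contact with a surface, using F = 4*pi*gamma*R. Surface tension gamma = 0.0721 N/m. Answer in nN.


Convert radius: R = 33 nm = 3.3e-08 m
F = 4 * pi * gamma * R
F = 4 * pi * 0.0721 * 3.3e-08
F = 2.98992e-08 N = 29.8992 nN

29.8992


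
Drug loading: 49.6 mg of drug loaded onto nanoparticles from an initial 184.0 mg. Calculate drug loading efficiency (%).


Drug loading efficiency = (drug loaded / drug initial) * 100
DLE = 49.6 / 184.0 * 100
DLE = 0.2696 * 100
DLE = 26.96%

26.96


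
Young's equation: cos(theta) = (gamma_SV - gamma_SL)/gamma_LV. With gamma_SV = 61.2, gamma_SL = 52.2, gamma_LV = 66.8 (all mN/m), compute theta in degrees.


cos(theta) = (gamma_SV - gamma_SL) / gamma_LV
cos(theta) = (61.2 - 52.2) / 66.8
cos(theta) = 0.134731
theta = arccos(0.134731) = 82.26 degrees

82.26


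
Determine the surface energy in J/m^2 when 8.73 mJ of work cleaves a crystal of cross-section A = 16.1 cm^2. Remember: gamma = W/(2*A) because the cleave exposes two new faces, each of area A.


Convert: A = 16.1 cm^2 = 0.00161 m^2, W = 8.73 mJ = 0.00873 J
Cleaving exposes two faces of area A, so total new surface = 2*A and gamma = W / (2*A)
gamma = 0.00873 / (2 * 0.00161)
gamma = 2.711 J/m^2

2.711


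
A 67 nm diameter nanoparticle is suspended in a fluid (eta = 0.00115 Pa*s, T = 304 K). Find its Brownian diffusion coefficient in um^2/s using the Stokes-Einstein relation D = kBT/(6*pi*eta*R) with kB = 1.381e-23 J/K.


Radius R = 67/2 = 33.5 nm = 3.35e-08 m
D = kB*T / (6*pi*eta*R)
D = 1.381e-23 * 304 / (6 * pi * 0.00115 * 3.35e-08)
D = 5.78127e-12 m^2/s = 5.781 um^2/s

5.781


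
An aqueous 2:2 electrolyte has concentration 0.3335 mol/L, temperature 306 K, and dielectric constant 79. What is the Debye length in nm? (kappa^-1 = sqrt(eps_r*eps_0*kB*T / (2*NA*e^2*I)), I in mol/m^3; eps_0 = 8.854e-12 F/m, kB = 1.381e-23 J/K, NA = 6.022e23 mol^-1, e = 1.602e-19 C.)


Ionic strength I = 0.3335 * 2^2 * 1000 = 1334 mol/m^3
kappa^-1 = sqrt(79 * 8.854e-12 * 1.381e-23 * 306 / (2 * 6.022e23 * (1.602e-19)^2 * 1334))
kappa^-1 = 0.268 nm

0.268


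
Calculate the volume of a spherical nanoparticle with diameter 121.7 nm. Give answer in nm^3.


Radius r = 121.7/2 = 60.85 nm
Volume V = (4/3) * pi * r^3
V = (4/3) * pi * (60.85)^3
V = 943779.1 nm^3

943779.1


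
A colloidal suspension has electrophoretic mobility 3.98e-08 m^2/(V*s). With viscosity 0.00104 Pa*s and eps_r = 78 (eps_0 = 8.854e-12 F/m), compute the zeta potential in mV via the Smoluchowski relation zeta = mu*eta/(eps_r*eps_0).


Smoluchowski equation: zeta = mu * eta / (eps_r * eps_0)
zeta = 3.98e-08 * 0.00104 / (78 * 8.854e-12)
zeta = 0.059935 V = 59.94 mV

59.94


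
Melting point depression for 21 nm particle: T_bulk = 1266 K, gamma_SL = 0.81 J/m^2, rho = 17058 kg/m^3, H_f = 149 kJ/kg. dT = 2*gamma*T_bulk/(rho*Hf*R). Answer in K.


Radius R = 21/2 = 10.5 nm = 1.05e-08 m
Convert H_f = 149 kJ/kg = 149000 J/kg
dT = 2 * gamma_SL * T_bulk / (rho * H_f * R)
dT = 2 * 0.81 * 1266 / (17058 * 149000 * 1.05e-08)
dT = 76.9 K

76.9


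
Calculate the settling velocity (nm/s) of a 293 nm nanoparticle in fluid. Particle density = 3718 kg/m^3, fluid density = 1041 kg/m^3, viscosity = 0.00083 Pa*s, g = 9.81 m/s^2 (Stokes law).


Radius R = 293/2 nm = 1.465e-07 m
Density difference = 3718 - 1041 = 2677 kg/m^3
v = 2 * R^2 * (rho_p - rho_f) * g / (9 * eta)
v = 2 * (1.465e-07)^2 * 2677 * 9.81 / (9 * 0.00083)
v = 1.50904e-07 m/s = 150.9044 nm/s

150.9044


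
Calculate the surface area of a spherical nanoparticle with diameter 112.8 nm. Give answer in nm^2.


Radius r = 112.8/2 = 56.4 nm
Surface area SA = 4 * pi * r^2
SA = 4 * pi * (56.4)^2
SA = 39973.12 nm^2

39973.12


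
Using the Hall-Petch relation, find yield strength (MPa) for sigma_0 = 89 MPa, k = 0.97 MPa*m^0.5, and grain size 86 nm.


d = 86 nm = 8.6e-08 m
sqrt(d) = 0.0002932576
Hall-Petch contribution = k / sqrt(d) = 0.97 / 0.0002932576 = 3307.7 MPa
sigma = sigma_0 + k/sqrt(d) = 89 + 3307.7 = 3396.7 MPa

3396.7


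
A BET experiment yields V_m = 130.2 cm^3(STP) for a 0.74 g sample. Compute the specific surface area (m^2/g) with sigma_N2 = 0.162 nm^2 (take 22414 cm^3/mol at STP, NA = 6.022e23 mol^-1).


Number of moles in monolayer = V_m / 22414 = 130.2 / 22414 = 0.00580887
Number of molecules = moles * NA = 0.00580887 * 6.022e23
SA = molecules * sigma / mass
SA = (130.2 / 22414) * 6.022e23 * 0.162e-18 / 0.74
SA = 765.8 m^2/g

765.8


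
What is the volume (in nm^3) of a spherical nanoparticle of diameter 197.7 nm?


Radius r = 197.7/2 = 98.85 nm
Volume V = (4/3) * pi * r^3
V = (4/3) * pi * (98.85)^3
V = 4045932.47 nm^3

4045932.47


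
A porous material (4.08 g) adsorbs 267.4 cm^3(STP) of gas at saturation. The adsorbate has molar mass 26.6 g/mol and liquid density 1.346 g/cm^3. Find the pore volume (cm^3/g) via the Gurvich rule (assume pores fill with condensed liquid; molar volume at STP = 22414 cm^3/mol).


Moles adsorbed n = V_ads / 22414 = 267.4 / 22414 = 1.193004e-02 mol
Liquid volume V_liq = n * M / rho_liq = 1.193004e-02 * 26.6 / 1.346 = 0.23576 cm^3
Specific pore volume V_pore = V_liq / m_sample = 0.23576 / 4.08
V_pore = 0.0578 cm^3/g

0.0578


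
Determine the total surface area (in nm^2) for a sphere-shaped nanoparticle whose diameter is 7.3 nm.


Radius r = 7.3/2 = 3.65 nm
Surface area SA = 4 * pi * r^2
SA = 4 * pi * (3.65)^2
SA = 167.42 nm^2

167.42


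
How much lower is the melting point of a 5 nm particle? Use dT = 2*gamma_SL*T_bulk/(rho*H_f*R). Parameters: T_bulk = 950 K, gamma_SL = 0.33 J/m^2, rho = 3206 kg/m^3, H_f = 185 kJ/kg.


Radius R = 5/2 = 2.5 nm = 2.5e-09 m
Convert H_f = 185 kJ/kg = 185000 J/kg
dT = 2 * gamma_SL * T_bulk / (rho * H_f * R)
dT = 2 * 0.33 * 950 / (3206 * 185000 * 2.5e-09)
dT = 422.9 K

422.9


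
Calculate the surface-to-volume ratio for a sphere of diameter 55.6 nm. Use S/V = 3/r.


Radius r = 55.6/2 = 27.8 nm
S/V = 3 / r = 3 / 27.8
S/V = 0.1079 nm^-1

0.1079


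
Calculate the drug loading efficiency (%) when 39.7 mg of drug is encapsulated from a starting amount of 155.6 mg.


Drug loading efficiency = (drug loaded / drug initial) * 100
DLE = 39.7 / 155.6 * 100
DLE = 0.2551 * 100
DLE = 25.51%

25.51


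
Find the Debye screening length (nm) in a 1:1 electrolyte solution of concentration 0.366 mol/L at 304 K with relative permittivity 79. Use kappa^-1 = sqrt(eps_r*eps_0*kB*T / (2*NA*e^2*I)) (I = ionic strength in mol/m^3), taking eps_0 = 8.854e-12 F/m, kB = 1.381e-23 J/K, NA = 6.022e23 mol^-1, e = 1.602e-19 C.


Ionic strength I = 0.366 * 1^2 * 1000 = 366 mol/m^3
kappa^-1 = sqrt(79 * 8.854e-12 * 1.381e-23 * 304 / (2 * 6.022e23 * (1.602e-19)^2 * 366))
kappa^-1 = 0.509 nm

0.509


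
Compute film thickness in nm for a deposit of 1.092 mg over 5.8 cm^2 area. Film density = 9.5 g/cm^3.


Convert: m = 1.092 mg = 1.0920e-06 kg, A = 5.8 cm^2 = 5.8000e-04 m^2, rho = 9.5 g/cm^3 = 9500 kg/m^3
t = m / (A * rho)
t = 1.0920e-06 / (5.8000e-04 * 9500)
t = 1.9819e-07 m = 198.2 nm

198.2


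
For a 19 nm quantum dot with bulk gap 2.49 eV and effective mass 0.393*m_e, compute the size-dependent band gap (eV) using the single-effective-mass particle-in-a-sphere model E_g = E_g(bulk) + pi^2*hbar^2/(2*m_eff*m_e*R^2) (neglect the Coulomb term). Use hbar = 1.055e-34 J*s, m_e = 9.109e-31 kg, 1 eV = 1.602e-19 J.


Radius R = 19/2 nm = 9.5e-09 m
Confinement energy dE = pi^2 * hbar^2 / (2 * m_eff * m_e * R^2)
dE = pi^2 * (1.055e-34)^2 / (2 * 0.393 * 9.109e-31 * (9.5e-09)^2) J, divided by 1.602e-19 J/eV
dE = 0.0106 eV
Total band gap = E_g(bulk) + dE = 2.49 + 0.0106 = 2.5006 eV

2.5006


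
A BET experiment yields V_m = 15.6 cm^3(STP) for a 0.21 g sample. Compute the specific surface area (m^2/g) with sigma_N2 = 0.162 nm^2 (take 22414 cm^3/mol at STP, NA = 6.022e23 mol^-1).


Number of moles in monolayer = V_m / 22414 = 15.6 / 22414 = 0.00069599
Number of molecules = moles * NA = 0.00069599 * 6.022e23
SA = molecules * sigma / mass
SA = (15.6 / 22414) * 6.022e23 * 0.162e-18 / 0.21
SA = 323.3 m^2/g

323.3


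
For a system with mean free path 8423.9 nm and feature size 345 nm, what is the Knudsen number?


Knudsen number Kn = lambda / L
Kn = 8423.9 / 345
Kn = 24.4171

24.4171


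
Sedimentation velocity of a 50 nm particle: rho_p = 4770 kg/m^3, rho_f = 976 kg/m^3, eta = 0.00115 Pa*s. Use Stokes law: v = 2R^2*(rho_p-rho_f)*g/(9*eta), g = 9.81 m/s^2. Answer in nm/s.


Radius R = 50/2 nm = 2.5e-08 m
Density difference = 4770 - 976 = 3794 kg/m^3
v = 2 * R^2 * (rho_p - rho_f) * g / (9 * eta)
v = 2 * (2.5e-08)^2 * 3794 * 9.81 / (9 * 0.00115)
v = 4.49507e-09 m/s = 4.4951 nm/s

4.4951


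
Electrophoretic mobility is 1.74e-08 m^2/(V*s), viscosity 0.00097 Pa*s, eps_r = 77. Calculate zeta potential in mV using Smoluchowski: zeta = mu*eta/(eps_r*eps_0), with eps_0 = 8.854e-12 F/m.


Smoluchowski equation: zeta = mu * eta / (eps_r * eps_0)
zeta = 1.74e-08 * 0.00097 / (77 * 8.854e-12)
zeta = 0.024757 V = 24.76 mV

24.76


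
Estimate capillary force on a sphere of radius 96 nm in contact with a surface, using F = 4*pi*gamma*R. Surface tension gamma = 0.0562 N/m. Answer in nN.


Convert radius: R = 96 nm = 9.6e-08 m
F = 4 * pi * gamma * R
F = 4 * pi * 0.0562 * 9.6e-08
F = 6.77981e-08 N = 67.7981 nN

67.7981


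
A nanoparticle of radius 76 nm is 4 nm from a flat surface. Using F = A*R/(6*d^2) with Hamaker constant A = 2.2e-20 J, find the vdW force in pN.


Convert to SI: R = 76 nm = 7.6e-08 m, d = 4 nm = 4e-09 m
F = A * R / (6 * d^2)
F = 2.2e-20 * 7.6e-08 / (6 * (4e-09)^2)
F = 1.74167e-11 N = 17.417 pN

17.417


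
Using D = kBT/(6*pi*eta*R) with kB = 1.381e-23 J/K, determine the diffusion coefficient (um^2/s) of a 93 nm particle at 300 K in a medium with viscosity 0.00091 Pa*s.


Radius R = 93/2 = 46.5 nm = 4.65e-08 m
D = kB*T / (6*pi*eta*R)
D = 1.381e-23 * 300 / (6 * pi * 0.00091 * 4.65e-08)
D = 5.19421e-12 m^2/s = 5.194 um^2/s

5.194


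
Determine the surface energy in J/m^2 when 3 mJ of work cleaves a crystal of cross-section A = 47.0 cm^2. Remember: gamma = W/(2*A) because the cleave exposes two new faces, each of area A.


Convert: A = 47.0 cm^2 = 0.0047 m^2, W = 3 mJ = 0.003 J
Cleaving exposes two faces of area A, so total new surface = 2*A and gamma = W / (2*A)
gamma = 0.003 / (2 * 0.0047)
gamma = 0.319 J/m^2

0.319


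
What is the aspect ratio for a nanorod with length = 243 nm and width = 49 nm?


Aspect ratio AR = length / diameter
AR = 243 / 49
AR = 4.96

4.96


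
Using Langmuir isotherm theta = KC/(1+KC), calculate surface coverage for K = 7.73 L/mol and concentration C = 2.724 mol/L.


Langmuir isotherm: theta = K*C / (1 + K*C)
K*C = 7.73 * 2.724 = 21.05652
theta = 21.05652 / (1 + 21.05652) = 21.05652 / 22.05652
theta = 0.9547

0.9547


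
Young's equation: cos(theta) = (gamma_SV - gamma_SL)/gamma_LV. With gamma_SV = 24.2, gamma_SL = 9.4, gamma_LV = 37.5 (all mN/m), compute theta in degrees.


cos(theta) = (gamma_SV - gamma_SL) / gamma_LV
cos(theta) = (24.2 - 9.4) / 37.5
cos(theta) = 0.394667
theta = arccos(0.394667) = 66.75 degrees

66.75


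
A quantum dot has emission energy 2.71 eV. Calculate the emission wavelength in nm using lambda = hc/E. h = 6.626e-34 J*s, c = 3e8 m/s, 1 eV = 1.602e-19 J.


Convert energy: E = 2.71 eV = 2.71 * 1.602e-19 = 4.34142e-19 J
lambda = h*c / E = 6.626e-34 * 3e8 / 4.34142e-19
lambda = 4.57869e-07 m = 457.9 nm

457.9


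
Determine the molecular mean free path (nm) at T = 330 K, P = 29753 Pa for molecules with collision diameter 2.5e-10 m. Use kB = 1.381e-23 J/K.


Mean free path: lambda = kB*T / (sqrt(2) * pi * d^2 * P)
lambda = 1.381e-23 * 330 / (sqrt(2) * pi * (2.5e-10)^2 * 29753)
lambda = 5.5161e-07 m
lambda = 551.61 nm

551.61


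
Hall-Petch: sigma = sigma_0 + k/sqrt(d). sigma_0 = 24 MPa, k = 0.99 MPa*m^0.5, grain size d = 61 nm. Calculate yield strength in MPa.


d = 61 nm = 6.1e-08 m
sqrt(d) = 0.0002469818
Hall-Petch contribution = k / sqrt(d) = 0.99 / 0.0002469818 = 4008.4 MPa
sigma = sigma_0 + k/sqrt(d) = 24 + 4008.4 = 4032.4 MPa

4032.4


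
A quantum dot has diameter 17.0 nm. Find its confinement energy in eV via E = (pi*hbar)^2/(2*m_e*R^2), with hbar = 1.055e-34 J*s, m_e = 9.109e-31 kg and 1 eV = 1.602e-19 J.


Radius R = 17.0/2 = 8.5 nm = 8.5e-09 m
E = (pi * 1.055e-34)^2 / (2 * 9.109e-31 * (8.5e-09)^2)
E(J) = 8.34576e-22
E = E(J) / 1.602e-19 = 0.0052 eV

0.0052


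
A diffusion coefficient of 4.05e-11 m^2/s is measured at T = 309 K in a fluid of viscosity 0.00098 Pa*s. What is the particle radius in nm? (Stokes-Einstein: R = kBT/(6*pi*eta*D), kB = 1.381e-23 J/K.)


Stokes-Einstein: R = kB*T / (6*pi*eta*D)
R = 1.381e-23 * 309 / (6 * pi * 0.00098 * 4.05e-11)
R = 5.70387e-09 m = 5.7 nm

5.7


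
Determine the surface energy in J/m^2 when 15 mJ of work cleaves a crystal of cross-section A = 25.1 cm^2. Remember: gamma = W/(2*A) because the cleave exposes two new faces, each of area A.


Convert: A = 25.1 cm^2 = 0.00251 m^2, W = 15 mJ = 0.015 J
Cleaving exposes two faces of area A, so total new surface = 2*A and gamma = W / (2*A)
gamma = 0.015 / (2 * 0.00251)
gamma = 2.988 J/m^2

2.988


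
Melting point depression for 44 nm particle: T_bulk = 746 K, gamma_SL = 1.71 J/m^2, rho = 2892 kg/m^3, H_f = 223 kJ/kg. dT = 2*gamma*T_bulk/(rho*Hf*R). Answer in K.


Radius R = 44/2 = 22 nm = 2.2e-08 m
Convert H_f = 223 kJ/kg = 223000 J/kg
dT = 2 * gamma_SL * T_bulk / (rho * H_f * R)
dT = 2 * 1.71 * 746 / (2892 * 223000 * 2.2e-08)
dT = 179.8 K

179.8


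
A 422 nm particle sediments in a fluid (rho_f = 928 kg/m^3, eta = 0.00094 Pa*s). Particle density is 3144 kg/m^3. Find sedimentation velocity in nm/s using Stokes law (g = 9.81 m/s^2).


Radius R = 422/2 nm = 2.11e-07 m
Density difference = 3144 - 928 = 2216 kg/m^3
v = 2 * R^2 * (rho_p - rho_f) * g / (9 * eta)
v = 2 * (2.11e-07)^2 * 2216 * 9.81 / (9 * 0.00094)
v = 2.28804e-07 m/s = 228.8038 nm/s

228.8038


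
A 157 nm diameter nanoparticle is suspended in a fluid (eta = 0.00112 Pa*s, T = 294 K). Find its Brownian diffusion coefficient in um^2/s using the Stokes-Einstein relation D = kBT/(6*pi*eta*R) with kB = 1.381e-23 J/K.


Radius R = 157/2 = 78.5 nm = 7.85e-08 m
D = kB*T / (6*pi*eta*R)
D = 1.381e-23 * 294 / (6 * pi * 0.00112 * 7.85e-08)
D = 2.44992e-12 m^2/s = 2.45 um^2/s

2.45


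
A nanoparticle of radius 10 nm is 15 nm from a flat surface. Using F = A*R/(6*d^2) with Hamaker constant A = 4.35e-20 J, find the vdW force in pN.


Convert to SI: R = 10 nm = 1e-08 m, d = 15 nm = 1.5e-08 m
F = A * R / (6 * d^2)
F = 4.35e-20 * 1e-08 / (6 * (1.5e-08)^2)
F = 3.22222e-13 N = 0.322 pN

0.322


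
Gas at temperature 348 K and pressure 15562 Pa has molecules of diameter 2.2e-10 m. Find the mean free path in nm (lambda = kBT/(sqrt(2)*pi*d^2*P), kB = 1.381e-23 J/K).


Mean free path: lambda = kB*T / (sqrt(2) * pi * d^2 * P)
lambda = 1.381e-23 * 348 / (sqrt(2) * pi * (2.2e-10)^2 * 15562)
lambda = 1.43614e-06 m
lambda = 1436.14 nm

1436.14


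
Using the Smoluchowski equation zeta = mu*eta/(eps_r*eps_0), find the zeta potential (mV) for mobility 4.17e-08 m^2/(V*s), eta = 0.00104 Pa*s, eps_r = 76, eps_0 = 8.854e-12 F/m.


Smoluchowski equation: zeta = mu * eta / (eps_r * eps_0)
zeta = 4.17e-08 * 0.00104 / (76 * 8.854e-12)
zeta = 0.064449 V = 64.45 mV

64.45


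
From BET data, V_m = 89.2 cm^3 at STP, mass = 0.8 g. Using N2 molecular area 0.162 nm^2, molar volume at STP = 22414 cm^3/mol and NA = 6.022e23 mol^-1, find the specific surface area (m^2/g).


Number of moles in monolayer = V_m / 22414 = 89.2 / 22414 = 0.00397966
Number of molecules = moles * NA = 0.00397966 * 6.022e23
SA = molecules * sigma / mass
SA = (89.2 / 22414) * 6.022e23 * 0.162e-18 / 0.8
SA = 485.3 m^2/g

485.3


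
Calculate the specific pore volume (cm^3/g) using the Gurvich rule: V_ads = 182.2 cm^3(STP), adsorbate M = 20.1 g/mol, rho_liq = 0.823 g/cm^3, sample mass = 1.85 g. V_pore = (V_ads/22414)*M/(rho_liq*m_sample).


Moles adsorbed n = V_ads / 22414 = 182.2 / 22414 = 8.128848e-03 mol
Liquid volume V_liq = n * M / rho_liq = 8.128848e-03 * 20.1 / 0.823 = 0.19853 cm^3
Specific pore volume V_pore = V_liq / m_sample = 0.19853 / 1.85
V_pore = 0.1073 cm^3/g

0.1073


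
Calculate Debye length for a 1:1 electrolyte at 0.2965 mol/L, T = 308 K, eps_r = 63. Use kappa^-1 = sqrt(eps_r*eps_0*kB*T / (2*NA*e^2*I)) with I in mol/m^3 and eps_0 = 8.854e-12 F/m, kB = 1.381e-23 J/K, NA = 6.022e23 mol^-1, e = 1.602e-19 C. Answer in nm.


Ionic strength I = 0.2965 * 1^2 * 1000 = 296.5 mol/m^3
kappa^-1 = sqrt(63 * 8.854e-12 * 1.381e-23 * 308 / (2 * 6.022e23 * (1.602e-19)^2 * 296.5))
kappa^-1 = 0.509 nm

0.509


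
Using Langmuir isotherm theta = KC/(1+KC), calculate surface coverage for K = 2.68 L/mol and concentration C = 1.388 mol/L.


Langmuir isotherm: theta = K*C / (1 + K*C)
K*C = 2.68 * 1.388 = 3.71984
theta = 3.71984 / (1 + 3.71984) = 3.71984 / 4.71984
theta = 0.7881

0.7881


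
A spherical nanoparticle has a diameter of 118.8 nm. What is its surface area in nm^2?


Radius r = 118.8/2 = 59.4 nm
Surface area SA = 4 * pi * r^2
SA = 4 * pi * (59.4)^2
SA = 44338.68 nm^2

44338.68
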